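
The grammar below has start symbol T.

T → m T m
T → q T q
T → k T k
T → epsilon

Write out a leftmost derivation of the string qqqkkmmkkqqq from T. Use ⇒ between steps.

T ⇒ qTq ⇒ qqTqq ⇒ qqqTqqq ⇒ qqqkTkqqq ⇒ qqqkkTkkqqq ⇒ qqqkkmTmkkqqq ⇒ qqqkkmmkkqqq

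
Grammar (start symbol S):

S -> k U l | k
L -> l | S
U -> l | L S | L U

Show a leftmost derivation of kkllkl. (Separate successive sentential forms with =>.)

S => kUl   [S -> k U l]
kUl => kLSl   [U -> L S]
kLSl => kSSl   [L -> S]
kSSl => kkUlSl   [S -> k U l]
kkUlSl => kkllSl   [U -> l]
kkllSl => kkllkl   [S -> k]

S => kUl => kLSl => kSSl => kkUlSl => kkllSl => kkllkl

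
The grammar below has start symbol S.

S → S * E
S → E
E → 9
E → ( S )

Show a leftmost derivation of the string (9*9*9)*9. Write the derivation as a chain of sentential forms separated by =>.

S=>S*E=>E*E=>(S)*E=>(S*E)*E=>(S*E*E)*E=>(E*E*E)*E=>(9*E*E)*E=>(9*9*E)*E=>(9*9*9)*E=>(9*9*9)*9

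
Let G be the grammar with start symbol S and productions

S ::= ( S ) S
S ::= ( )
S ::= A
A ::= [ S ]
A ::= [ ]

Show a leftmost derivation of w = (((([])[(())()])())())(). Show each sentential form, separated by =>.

S => (S)S => ((S)S)S => (((S)S)S)S => ((((S)S)S)S)S => ((((A)S)S)S)S => (((([])S)S)S)S => (((([])A)S)S)S => (((([])[S])S)S)S => (((([])[(S)S])S)S)S => (((([])[(())S])S)S)S => (((([])[(())()])S)S)S => (((([])[(())()])())S)S => (((([])[(())()])())())S => (((([])[(())()])())())()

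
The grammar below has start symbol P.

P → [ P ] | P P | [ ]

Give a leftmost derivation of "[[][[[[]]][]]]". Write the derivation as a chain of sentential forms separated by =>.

P => [P]   [P → [ P ]]
[P] => [PP]   [P → P P]
[PP] => [[]P]   [P → [ ]]
[[]P] => [[][P]]   [P → [ P ]]
[[][P]] => [[][PP]]   [P → P P]
[[][PP]] => [[][[P]P]]   [P → [ P ]]
[[][[P]P]] => [[][[[P]]P]]   [P → [ P ]]
[[][[[P]]P]] => [[][[[[]]]P]]   [P → [ ]]
[[][[[[]]]P]] => [[][[[[]]][]]]   [P → [ ]]

P=>[P]=>[PP]=>[[]P]=>[[][P]]=>[[][PP]]=>[[][[P]P]]=>[[][[[P]]P]]=>[[][[[[]]]P]]=>[[][[[[]]][]]]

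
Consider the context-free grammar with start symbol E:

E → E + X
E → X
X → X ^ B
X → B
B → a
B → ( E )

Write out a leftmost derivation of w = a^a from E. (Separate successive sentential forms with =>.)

E => X   [E → X]
X => X^B   [X → X ^ B]
X^B => B^B   [X → B]
B^B => a^B   [B → a]
a^B => a^a   [B → a]

E => X => X^B => B^B => a^B => a^a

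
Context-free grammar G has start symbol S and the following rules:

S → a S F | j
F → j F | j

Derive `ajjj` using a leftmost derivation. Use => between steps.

S => aSF => ajF => ajjF => ajjj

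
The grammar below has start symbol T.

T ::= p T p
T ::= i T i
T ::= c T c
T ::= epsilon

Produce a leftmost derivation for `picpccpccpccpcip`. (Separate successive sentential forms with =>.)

T => pTp => piTip => picTcip => picpTpcip => picpcTcpcip => picpccTccpcip => picpccpTpccpcip => picpccpcTcpccpcip => picpccpccpccpcip

T => pTp   [T ::= p T p]
pTp => piTip   [T ::= i T i]
piTip => picTcip   [T ::= c T c]
picTcip => picpTpcip   [T ::= p T p]
picpTpcip => picpcTcpcip   [T ::= c T c]
picpcTcpcip => picpccTccpcip   [T ::= c T c]
picpccTccpcip => picpccpTpccpcip   [T ::= p T p]
picpccpTpccpcip => picpccpcTcpccpcip   [T ::= c T c]
picpccpcTcpccpcip => picpccpccpccpcip   [T ::= epsilon]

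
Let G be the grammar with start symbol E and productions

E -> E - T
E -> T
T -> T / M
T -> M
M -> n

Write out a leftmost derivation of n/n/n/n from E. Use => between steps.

E=>T=>T/M=>T/M/M=>T/M/M/M=>M/M/M/M=>n/M/M/M=>n/n/M/M=>n/n/n/M=>n/n/n/n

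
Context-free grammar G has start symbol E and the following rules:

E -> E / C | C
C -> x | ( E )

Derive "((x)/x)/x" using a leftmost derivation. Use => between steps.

E => E/C => C/C => (E)/C => (E/C)/C => (C/C)/C => ((E)/C)/C => ((C)/C)/C => ((x)/C)/C => ((x)/x)/C => ((x)/x)/x

E => E/C   [E -> E / C]
E/C => C/C   [E -> C]
C/C => (E)/C   [C -> ( E )]
(E)/C => (E/C)/C   [E -> E / C]
(E/C)/C => (C/C)/C   [E -> C]
(C/C)/C => ((E)/C)/C   [C -> ( E )]
((E)/C)/C => ((C)/C)/C   [E -> C]
((C)/C)/C => ((x)/C)/C   [C -> x]
((x)/C)/C => ((x)/x)/C   [C -> x]
((x)/x)/C => ((x)/x)/x   [C -> x]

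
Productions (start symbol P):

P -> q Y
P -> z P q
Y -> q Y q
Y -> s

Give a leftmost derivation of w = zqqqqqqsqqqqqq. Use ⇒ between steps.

P⇒zPq⇒zqYq⇒zqqYqq⇒zqqqYqqq⇒zqqqqYqqqq⇒zqqqqqYqqqqq⇒zqqqqqqYqqqqqq⇒zqqqqqqsqqqqqq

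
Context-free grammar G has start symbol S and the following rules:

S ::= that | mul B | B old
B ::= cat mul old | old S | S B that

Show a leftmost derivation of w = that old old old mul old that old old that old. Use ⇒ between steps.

S ⇒ B old ⇒ S B that old ⇒ that B that old ⇒ that old S that old ⇒ that old B old that old ⇒ that old old S old that old ⇒ that old old B old old that old ⇒ that old old old S old old that old ⇒ that old old old mul B old old that old ⇒ that old old old mul old S old old that old ⇒ that old old old mul old that old old that old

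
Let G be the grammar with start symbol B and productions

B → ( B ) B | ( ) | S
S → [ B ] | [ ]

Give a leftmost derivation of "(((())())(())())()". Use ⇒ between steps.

B ⇒ (B)B   [B → ( B ) B]
(B)B ⇒ ((B)B)B   [B → ( B ) B]
((B)B)B ⇒ (((B)B)B)B   [B → ( B ) B]
(((B)B)B)B ⇒ (((())B)B)B   [B → ( )]
(((())B)B)B ⇒ (((())())B)B   [B → ( )]
(((())())B)B ⇒ (((())())(B)B)B   [B → ( B ) B]
(((())())(B)B)B ⇒ (((())())(())B)B   [B → ( )]
(((())())(())B)B ⇒ (((())())(())())B   [B → ( )]
(((())())(())())B ⇒ (((())())(())())()   [B → ( )]

B⇒(B)B⇒((B)B)B⇒(((B)B)B)B⇒(((())B)B)B⇒(((())())B)B⇒(((())())(B)B)B⇒(((())())(())B)B⇒(((())())(())())B⇒(((())())(())())()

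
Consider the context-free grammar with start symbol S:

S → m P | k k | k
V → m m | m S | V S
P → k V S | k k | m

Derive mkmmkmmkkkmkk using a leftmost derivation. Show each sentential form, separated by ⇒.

S ⇒ mP ⇒ mkVS ⇒ mkVSS ⇒ mkmSSS ⇒ mkmmPSS ⇒ mkmmkVSSS ⇒ mkmmkmmSSS ⇒ mkmmkmmkkSS ⇒ mkmmkmmkkkS ⇒ mkmmkmmkkkmP ⇒ mkmmkmmkkkmkk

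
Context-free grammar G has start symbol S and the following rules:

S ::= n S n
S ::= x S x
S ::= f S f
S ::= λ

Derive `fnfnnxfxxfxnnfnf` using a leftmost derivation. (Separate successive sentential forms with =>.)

S=>fSf=>fnSnf=>fnfSfnf=>fnfnSnfnf=>fnfnnSnnfnf=>fnfnnxSxnnfnf=>fnfnnxfSfxnnfnf=>fnfnnxfxSxfxnnfnf=>fnfnnxfxxfxnnfnf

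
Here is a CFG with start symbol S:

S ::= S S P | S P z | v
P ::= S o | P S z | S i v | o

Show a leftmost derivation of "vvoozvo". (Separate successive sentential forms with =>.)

S => SSP => SPzSP => SSPPzSP => vSPPzSP => vvPPzSP => vvoPzSP => vvoozSP => vvoozvP => vvoozvo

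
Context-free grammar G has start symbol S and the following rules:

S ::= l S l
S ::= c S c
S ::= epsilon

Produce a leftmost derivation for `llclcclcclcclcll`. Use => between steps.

S=>lSl=>llSll=>llcScll=>llclSlcll=>llclcSclcll=>llclccScclcll=>llclcclSlcclcll=>llclcclcSclcclcll=>llclcclcclcclcll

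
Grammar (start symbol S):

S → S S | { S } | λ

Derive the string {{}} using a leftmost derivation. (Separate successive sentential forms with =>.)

S => {S} => {SS} => {{S}S} => {{}S} => {{}}

S => {S}   [S → { S }]
{S} => {SS}   [S → S S]
{SS} => {{S}S}   [S → { S }]
{{S}S} => {{}S}   [S → λ]
{{}S} => {{}}   [S → λ]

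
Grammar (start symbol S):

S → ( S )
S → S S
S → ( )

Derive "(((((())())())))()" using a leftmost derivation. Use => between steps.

S => SS   [S → S S]
SS => (S)S   [S → ( S )]
(S)S => ((S))S   [S → ( S )]
((S))S => (((S)))S   [S → ( S )]
(((S)))S => (((SS)))S   [S → S S]
(((SS)))S => ((((S)S)))S   [S → ( S )]
((((S)S)))S => ((((SS)S)))S   [S → S S]
((((SS)S)))S => (((((S)S)S)))S   [S → ( S )]
(((((S)S)S)))S => (((((())S)S)))S   [S → ( )]
(((((())S)S)))S => (((((())())S)))S   [S → ( )]
(((((())())S)))S => (((((())())())))S   [S → ( )]
(((((())())())))S => (((((())())())))()   [S → ( )]

S => SS => (S)S => ((S))S => (((S)))S => (((SS)))S => ((((S)S)))S => ((((SS)S)))S => (((((S)S)S)))S => (((((())S)S)))S => (((((())())S)))S => (((((())())())))S => (((((())())())))()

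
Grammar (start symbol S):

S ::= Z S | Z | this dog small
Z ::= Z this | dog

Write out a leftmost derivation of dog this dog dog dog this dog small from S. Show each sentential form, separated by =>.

S => Z S   [S ::= Z S]
Z S => Z this S   [Z ::= Z this]
Z this S => dog this S   [Z ::= dog]
dog this S => dog this Z S   [S ::= Z S]
dog this Z S => dog this dog S   [Z ::= dog]
dog this dog S => dog this dog Z S   [S ::= Z S]
dog this dog Z S => dog this dog dog S   [Z ::= dog]
dog this dog dog S => dog this dog dog Z S   [S ::= Z S]
dog this dog dog Z S => dog this dog dog dog S   [Z ::= dog]
dog this dog dog dog S => dog this dog dog dog this dog small   [S ::= this dog small]

S => Z S => Z this S => dog this S => dog this Z S => dog this dog S => dog this dog Z S => dog this dog dog S => dog this dog dog Z S => dog this dog dog dog S => dog this dog dog dog this dog small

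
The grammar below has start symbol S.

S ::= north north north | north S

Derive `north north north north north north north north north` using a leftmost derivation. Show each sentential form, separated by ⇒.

S ⇒ north S ⇒ north north S ⇒ north north north S ⇒ north north north north S ⇒ north north north north north S ⇒ north north north north north north S ⇒ north north north north north north north north north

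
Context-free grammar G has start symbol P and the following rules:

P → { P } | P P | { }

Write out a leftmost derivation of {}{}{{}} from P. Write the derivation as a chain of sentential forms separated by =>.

P => PP => PPP => {}PP => {}{}P => {}{}{P} => {}{}{{}}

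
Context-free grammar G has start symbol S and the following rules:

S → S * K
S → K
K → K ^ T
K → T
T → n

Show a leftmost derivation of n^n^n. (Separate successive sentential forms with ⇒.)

S ⇒ K ⇒ K^T ⇒ K^T^T ⇒ T^T^T ⇒ n^T^T ⇒ n^n^T ⇒ n^n^n

S ⇒ K   [S → K]
K ⇒ K^T   [K → K ^ T]
K^T ⇒ K^T^T   [K → K ^ T]
K^T^T ⇒ T^T^T   [K → T]
T^T^T ⇒ n^T^T   [T → n]
n^T^T ⇒ n^n^T   [T → n]
n^n^T ⇒ n^n^n   [T → n]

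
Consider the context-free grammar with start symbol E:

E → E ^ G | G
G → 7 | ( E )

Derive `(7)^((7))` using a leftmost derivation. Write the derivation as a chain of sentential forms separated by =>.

E => E^G => G^G => (E)^G => (G)^G => (7)^G => (7)^(E) => (7)^(G) => (7)^((E)) => (7)^((G)) => (7)^((7))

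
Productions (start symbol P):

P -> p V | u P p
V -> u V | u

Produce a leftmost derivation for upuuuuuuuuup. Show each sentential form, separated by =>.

P => uPp   [P -> u P p]
uPp => upVp   [P -> p V]
upVp => upuVp   [V -> u V]
upuVp => upuuVp   [V -> u V]
upuuVp => upuuuVp   [V -> u V]
upuuuVp => upuuuuVp   [V -> u V]
upuuuuVp => upuuuuuVp   [V -> u V]
upuuuuuVp => upuuuuuuVp   [V -> u V]
upuuuuuuVp => upuuuuuuuVp   [V -> u V]
upuuuuuuuVp => upuuuuuuuuVp   [V -> u V]
upuuuuuuuuVp => upuuuuuuuuup   [V -> u]

P => uPp => upVp => upuVp => upuuVp => upuuuVp => upuuuuVp => upuuuuuVp => upuuuuuuVp => upuuuuuuuVp => upuuuuuuuuVp => upuuuuuuuuup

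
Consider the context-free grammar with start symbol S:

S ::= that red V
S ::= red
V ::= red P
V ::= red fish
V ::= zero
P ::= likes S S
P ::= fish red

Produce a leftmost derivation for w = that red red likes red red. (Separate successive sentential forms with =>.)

S => that red V => that red red P => that red red likes S S => that red red likes red S => that red red likes red red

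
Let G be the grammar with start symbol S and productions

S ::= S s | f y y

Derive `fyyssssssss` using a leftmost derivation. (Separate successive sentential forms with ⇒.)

S⇒Ss⇒Sss⇒Ssss⇒Sssss⇒Ssssss⇒Sssssss⇒Ssssssss⇒Sssssssss⇒fyyssssssss

S ⇒ Ss   [S ::= S s]
Ss ⇒ Sss   [S ::= S s]
Sss ⇒ Ssss   [S ::= S s]
Ssss ⇒ Sssss   [S ::= S s]
Sssss ⇒ Ssssss   [S ::= S s]
Ssssss ⇒ Sssssss   [S ::= S s]
Sssssss ⇒ Ssssssss   [S ::= S s]
Ssssssss ⇒ Sssssssss   [S ::= S s]
Sssssssss ⇒ fyyssssssss   [S ::= f y y]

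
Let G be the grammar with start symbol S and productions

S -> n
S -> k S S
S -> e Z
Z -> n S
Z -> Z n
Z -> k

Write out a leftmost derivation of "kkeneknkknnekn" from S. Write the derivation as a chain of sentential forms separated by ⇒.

S⇒kSS⇒kkSSS⇒kkeZSS⇒kkenSSS⇒kkeneZSS⇒kkeneZnSS⇒kkeneknSS⇒kkeneknkSSS⇒kkeneknkkSSSS⇒kkeneknkknSSS⇒kkeneknkknnSS⇒kkeneknkknneZS⇒kkeneknkknnekS⇒kkeneknkknnekn

S ⇒ kSS   [S -> k S S]
kSS ⇒ kkSSS   [S -> k S S]
kkSSS ⇒ kkeZSS   [S -> e Z]
kkeZSS ⇒ kkenSSS   [Z -> n S]
kkenSSS ⇒ kkeneZSS   [S -> e Z]
kkeneZSS ⇒ kkeneZnSS   [Z -> Z n]
kkeneZnSS ⇒ kkeneknSS   [Z -> k]
kkeneknSS ⇒ kkeneknkSSS   [S -> k S S]
kkeneknkSSS ⇒ kkeneknkkSSSS   [S -> k S S]
kkeneknkkSSSS ⇒ kkeneknkknSSS   [S -> n]
kkeneknkknSSS ⇒ kkeneknkknnSS   [S -> n]
kkeneknkknnSS ⇒ kkeneknkknneZS   [S -> e Z]
kkeneknkknneZS ⇒ kkeneknkknnekS   [Z -> k]
kkeneknkknnekS ⇒ kkeneknkknnekn   [S -> n]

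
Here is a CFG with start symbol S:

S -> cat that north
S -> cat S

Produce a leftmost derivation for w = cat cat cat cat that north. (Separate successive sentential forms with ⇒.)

S ⇒ cat S ⇒ cat cat S ⇒ cat cat cat S ⇒ cat cat cat cat that north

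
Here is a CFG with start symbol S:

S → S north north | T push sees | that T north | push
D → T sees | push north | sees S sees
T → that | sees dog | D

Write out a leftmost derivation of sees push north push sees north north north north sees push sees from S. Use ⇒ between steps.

S ⇒ T push sees   [S → T push sees]
T push sees ⇒ D push sees   [T → D]
D push sees ⇒ sees S sees push sees   [D → sees S sees]
sees S sees push sees ⇒ sees S north north sees push sees   [S → S north north]
sees S north north sees push sees ⇒ sees S north north north north sees push sees   [S → S north north]
sees S north north north north sees push sees ⇒ sees T push sees north north north north sees push sees   [S → T push sees]
sees T push sees north north north north sees push sees ⇒ sees D push sees north north north north sees push sees   [T → D]
sees D push sees north north north north sees push sees ⇒ sees push north push sees north north north north sees push sees   [D → push north]

S ⇒ T push sees ⇒ D push sees ⇒ sees S sees push sees ⇒ sees S north north sees push sees ⇒ sees S north north north north sees push sees ⇒ sees T push sees north north north north sees push sees ⇒ sees D push sees north north north north sees push sees ⇒ sees push north push sees north north north north sees push sees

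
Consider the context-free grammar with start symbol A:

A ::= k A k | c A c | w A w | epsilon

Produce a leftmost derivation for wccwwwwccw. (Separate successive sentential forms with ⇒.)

A ⇒ wAw   [A ::= w A w]
wAw ⇒ wcAcw   [A ::= c A c]
wcAcw ⇒ wccAccw   [A ::= c A c]
wccAccw ⇒ wccwAwccw   [A ::= w A w]
wccwAwccw ⇒ wccwwAwwccw   [A ::= w A w]
wccwwAwwccw ⇒ wccwwwwccw   [A ::= epsilon]

A ⇒ wAw ⇒ wcAcw ⇒ wccAccw ⇒ wccwAwccw ⇒ wccwwAwwccw ⇒ wccwwwwccw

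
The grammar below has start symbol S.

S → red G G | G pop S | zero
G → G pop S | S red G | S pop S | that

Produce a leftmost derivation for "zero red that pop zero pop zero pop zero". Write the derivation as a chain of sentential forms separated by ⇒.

S ⇒ G pop S   [S → G pop S]
G pop S ⇒ S red G pop S   [G → S red G]
S red G pop S ⇒ zero red G pop S   [S → zero]
zero red G pop S ⇒ zero red S pop S pop S   [G → S pop S]
zero red S pop S pop S ⇒ zero red G pop S pop S pop S   [S → G pop S]
zero red G pop S pop S pop S ⇒ zero red that pop S pop S pop S   [G → that]
zero red that pop S pop S pop S ⇒ zero red that pop zero pop S pop S   [S → zero]
zero red that pop zero pop S pop S ⇒ zero red that pop zero pop zero pop S   [S → zero]
zero red that pop zero pop zero pop S ⇒ zero red that pop zero pop zero pop zero   [S → zero]

S ⇒ G pop S ⇒ S red G pop S ⇒ zero red G pop S ⇒ zero red S pop S pop S ⇒ zero red G pop S pop S pop S ⇒ zero red that pop S pop S pop S ⇒ zero red that pop zero pop S pop S ⇒ zero red that pop zero pop zero pop S ⇒ zero red that pop zero pop zero pop zero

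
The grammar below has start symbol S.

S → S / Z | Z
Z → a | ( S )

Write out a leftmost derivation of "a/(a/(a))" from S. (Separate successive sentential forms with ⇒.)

S ⇒ S/Z   [S → S / Z]
S/Z ⇒ Z/Z   [S → Z]
Z/Z ⇒ a/Z   [Z → a]
a/Z ⇒ a/(S)   [Z → ( S )]
a/(S) ⇒ a/(S/Z)   [S → S / Z]
a/(S/Z) ⇒ a/(Z/Z)   [S → Z]
a/(Z/Z) ⇒ a/(a/Z)   [Z → a]
a/(a/Z) ⇒ a/(a/(S))   [Z → ( S )]
a/(a/(S)) ⇒ a/(a/(Z))   [S → Z]
a/(a/(Z)) ⇒ a/(a/(a))   [Z → a]

S ⇒ S/Z ⇒ Z/Z ⇒ a/Z ⇒ a/(S) ⇒ a/(S/Z) ⇒ a/(Z/Z) ⇒ a/(a/Z) ⇒ a/(a/(S)) ⇒ a/(a/(Z)) ⇒ a/(a/(a))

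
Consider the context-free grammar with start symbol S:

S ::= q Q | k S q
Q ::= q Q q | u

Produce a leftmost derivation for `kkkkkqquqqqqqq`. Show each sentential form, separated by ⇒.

S ⇒ kSq   [S ::= k S q]
kSq ⇒ kkSqq   [S ::= k S q]
kkSqq ⇒ kkkSqqq   [S ::= k S q]
kkkSqqq ⇒ kkkkSqqqq   [S ::= k S q]
kkkkSqqqq ⇒ kkkkkSqqqqq   [S ::= k S q]
kkkkkSqqqqq ⇒ kkkkkqQqqqqq   [S ::= q Q]
kkkkkqQqqqqq ⇒ kkkkkqqQqqqqqq   [Q ::= q Q q]
kkkkkqqQqqqqqq ⇒ kkkkkqquqqqqqq   [Q ::= u]

S ⇒ kSq ⇒ kkSqq ⇒ kkkSqqq ⇒ kkkkSqqqq ⇒ kkkkkSqqqqq ⇒ kkkkkqQqqqqq ⇒ kkkkkqqQqqqqqq ⇒ kkkkkqquqqqqqq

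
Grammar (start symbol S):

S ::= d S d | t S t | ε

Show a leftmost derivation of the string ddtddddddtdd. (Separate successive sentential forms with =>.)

S => dSd   [S ::= d S d]
dSd => ddSdd   [S ::= d S d]
ddSdd => ddtStdd   [S ::= t S t]
ddtStdd => ddtdSdtdd   [S ::= d S d]
ddtdSdtdd => ddtddSddtdd   [S ::= d S d]
ddtddSddtdd => ddtdddSdddtdd   [S ::= d S d]
ddtdddSdddtdd => ddtddddddtdd   [S ::= ε]

S => dSd => ddSdd => ddtStdd => ddtdSdtdd => ddtddSddtdd => ddtdddSdddtdd => ddtddddddtdd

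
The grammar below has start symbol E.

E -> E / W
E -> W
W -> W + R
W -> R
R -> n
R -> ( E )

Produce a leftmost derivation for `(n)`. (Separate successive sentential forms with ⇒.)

E ⇒ W   [E -> W]
W ⇒ R   [W -> R]
R ⇒ (E)   [R -> ( E )]
(E) ⇒ (W)   [E -> W]
(W) ⇒ (R)   [W -> R]
(R) ⇒ (n)   [R -> n]

E⇒W⇒R⇒(E)⇒(W)⇒(R)⇒(n)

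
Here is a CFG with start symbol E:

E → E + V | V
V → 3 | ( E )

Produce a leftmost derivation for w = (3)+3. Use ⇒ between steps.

E ⇒ E+V ⇒ V+V ⇒ (E)+V ⇒ (V)+V ⇒ (3)+V ⇒ (3)+3

E ⇒ E+V   [E → E + V]
E+V ⇒ V+V   [E → V]
V+V ⇒ (E)+V   [V → ( E )]
(E)+V ⇒ (V)+V   [E → V]
(V)+V ⇒ (3)+V   [V → 3]
(3)+V ⇒ (3)+3   [V → 3]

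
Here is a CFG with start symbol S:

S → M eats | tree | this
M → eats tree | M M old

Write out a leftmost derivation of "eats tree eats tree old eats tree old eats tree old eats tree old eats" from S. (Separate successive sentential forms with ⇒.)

S ⇒ M eats ⇒ M M old eats ⇒ M M old M old eats ⇒ M M old M old M old eats ⇒ M M old M old M old M old eats ⇒ eats tree M old M old M old M old eats ⇒ eats tree eats tree old M old M old M old eats ⇒ eats tree eats tree old eats tree old M old M old eats ⇒ eats tree eats tree old eats tree old eats tree old M old eats ⇒ eats tree eats tree old eats tree old eats tree old eats tree old eats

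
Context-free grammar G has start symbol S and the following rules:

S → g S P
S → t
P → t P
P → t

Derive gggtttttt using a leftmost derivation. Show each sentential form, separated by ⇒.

S ⇒ gSP ⇒ ggSPP ⇒ gggSPPP ⇒ gggtPPP ⇒ gggttPP ⇒ gggtttPP ⇒ gggttttPP ⇒ gggtttttP ⇒ gggtttttt

S ⇒ gSP   [S → g S P]
gSP ⇒ ggSPP   [S → g S P]
ggSPP ⇒ gggSPPP   [S → g S P]
gggSPPP ⇒ gggtPPP   [S → t]
gggtPPP ⇒ gggttPP   [P → t]
gggttPP ⇒ gggtttPP   [P → t P]
gggtttPP ⇒ gggttttPP   [P → t P]
gggttttPP ⇒ gggtttttP   [P → t]
gggtttttP ⇒ gggtttttt   [P → t]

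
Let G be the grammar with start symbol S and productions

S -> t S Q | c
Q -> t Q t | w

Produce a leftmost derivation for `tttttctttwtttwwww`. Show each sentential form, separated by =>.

S=>tSQ=>ttSQQ=>tttSQQQ=>ttttSQQQQ=>tttttSQQQQQ=>tttttcQQQQQ=>tttttctQtQQQQ=>tttttcttQttQQQQ=>tttttctttQtttQQQQ=>tttttctttwtttQQQQ=>tttttctttwtttwQQQ=>tttttctttwtttwwQQ=>tttttctttwtttwwwQ=>tttttctttwtttwwww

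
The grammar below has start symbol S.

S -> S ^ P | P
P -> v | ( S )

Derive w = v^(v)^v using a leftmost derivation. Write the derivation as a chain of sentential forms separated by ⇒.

S ⇒ S^P ⇒ S^P^P ⇒ P^P^P ⇒ v^P^P ⇒ v^(S)^P ⇒ v^(P)^P ⇒ v^(v)^P ⇒ v^(v)^v

S ⇒ S^P   [S -> S ^ P]
S^P ⇒ S^P^P   [S -> S ^ P]
S^P^P ⇒ P^P^P   [S -> P]
P^P^P ⇒ v^P^P   [P -> v]
v^P^P ⇒ v^(S)^P   [P -> ( S )]
v^(S)^P ⇒ v^(P)^P   [S -> P]
v^(P)^P ⇒ v^(v)^P   [P -> v]
v^(v)^P ⇒ v^(v)^v   [P -> v]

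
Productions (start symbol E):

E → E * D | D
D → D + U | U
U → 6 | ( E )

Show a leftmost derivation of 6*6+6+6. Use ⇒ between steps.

E ⇒ E*D   [E → E * D]
E*D ⇒ D*D   [E → D]
D*D ⇒ U*D   [D → U]
U*D ⇒ 6*D   [U → 6]
6*D ⇒ 6*D+U   [D → D + U]
6*D+U ⇒ 6*D+U+U   [D → D + U]
6*D+U+U ⇒ 6*U+U+U   [D → U]
6*U+U+U ⇒ 6*6+U+U   [U → 6]
6*6+U+U ⇒ 6*6+6+U   [U → 6]
6*6+6+U ⇒ 6*6+6+6   [U → 6]

E ⇒ E*D ⇒ D*D ⇒ U*D ⇒ 6*D ⇒ 6*D+U ⇒ 6*D+U+U ⇒ 6*U+U+U ⇒ 6*6+U+U ⇒ 6*6+6+U ⇒ 6*6+6+6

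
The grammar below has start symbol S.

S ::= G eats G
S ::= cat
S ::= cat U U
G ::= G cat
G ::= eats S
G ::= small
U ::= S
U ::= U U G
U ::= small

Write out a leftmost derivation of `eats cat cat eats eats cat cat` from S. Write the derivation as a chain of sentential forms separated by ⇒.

S ⇒ G eats G ⇒ G cat eats G ⇒ eats S cat eats G ⇒ eats cat cat eats G ⇒ eats cat cat eats G cat ⇒ eats cat cat eats eats S cat ⇒ eats cat cat eats eats cat cat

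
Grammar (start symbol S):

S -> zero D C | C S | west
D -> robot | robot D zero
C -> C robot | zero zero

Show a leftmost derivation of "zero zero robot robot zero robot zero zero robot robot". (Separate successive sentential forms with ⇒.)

S ⇒ C S ⇒ C robot S ⇒ C robot robot S ⇒ zero zero robot robot S ⇒ zero zero robot robot zero D C ⇒ zero zero robot robot zero robot C ⇒ zero zero robot robot zero robot C robot ⇒ zero zero robot robot zero robot C robot robot ⇒ zero zero robot robot zero robot zero zero robot robot

S ⇒ C S   [S -> C S]
C S ⇒ C robot S   [C -> C robot]
C robot S ⇒ C robot robot S   [C -> C robot]
C robot robot S ⇒ zero zero robot robot S   [C -> zero zero]
zero zero robot robot S ⇒ zero zero robot robot zero D C   [S -> zero D C]
zero zero robot robot zero D C ⇒ zero zero robot robot zero robot C   [D -> robot]
zero zero robot robot zero robot C ⇒ zero zero robot robot zero robot C robot   [C -> C robot]
zero zero robot robot zero robot C robot ⇒ zero zero robot robot zero robot C robot robot   [C -> C robot]
zero zero robot robot zero robot C robot robot ⇒ zero zero robot robot zero robot zero zero robot robot   [C -> zero zero]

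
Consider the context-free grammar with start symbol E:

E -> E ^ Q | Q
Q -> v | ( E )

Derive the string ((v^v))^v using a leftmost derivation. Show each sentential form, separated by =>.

E => E^Q => Q^Q => (E)^Q => (Q)^Q => ((E))^Q => ((E^Q))^Q => ((Q^Q))^Q => ((v^Q))^Q => ((v^v))^Q => ((v^v))^v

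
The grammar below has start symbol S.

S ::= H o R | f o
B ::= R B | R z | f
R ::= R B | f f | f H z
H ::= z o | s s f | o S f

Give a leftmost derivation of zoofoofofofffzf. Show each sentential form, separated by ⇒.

S ⇒ HoR ⇒ zooR ⇒ zooRB ⇒ zoofHzB ⇒ zoofoSfzB ⇒ zoofoHoRfzB ⇒ zoofooSfoRfzB ⇒ zoofoofofoRfzB ⇒ zoofoofofofffzB ⇒ zoofoofofofffzf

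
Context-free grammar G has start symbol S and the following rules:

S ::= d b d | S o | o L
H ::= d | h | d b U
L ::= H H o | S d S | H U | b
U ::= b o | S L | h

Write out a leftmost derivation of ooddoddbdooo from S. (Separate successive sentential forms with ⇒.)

S⇒So⇒Soo⇒oLoo⇒oSdSoo⇒ooLdSoo⇒ooHHodSoo⇒oodHodSoo⇒ooddodSoo⇒ooddodSooo⇒ooddoddbdooo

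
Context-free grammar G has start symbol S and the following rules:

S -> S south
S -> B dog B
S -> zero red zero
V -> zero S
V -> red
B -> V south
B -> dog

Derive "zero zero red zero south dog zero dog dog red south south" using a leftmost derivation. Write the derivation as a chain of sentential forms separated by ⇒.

S ⇒ B dog B ⇒ V south dog B ⇒ zero S south dog B ⇒ zero zero red zero south dog B ⇒ zero zero red zero south dog V south ⇒ zero zero red zero south dog zero S south ⇒ zero zero red zero south dog zero B dog B south ⇒ zero zero red zero south dog zero dog dog B south ⇒ zero zero red zero south dog zero dog dog V south south ⇒ zero zero red zero south dog zero dog dog red south south

S ⇒ B dog B   [S -> B dog B]
B dog B ⇒ V south dog B   [B -> V south]
V south dog B ⇒ zero S south dog B   [V -> zero S]
zero S south dog B ⇒ zero zero red zero south dog B   [S -> zero red zero]
zero zero red zero south dog B ⇒ zero zero red zero south dog V south   [B -> V south]
zero zero red zero south dog V south ⇒ zero zero red zero south dog zero S south   [V -> zero S]
zero zero red zero south dog zero S south ⇒ zero zero red zero south dog zero B dog B south   [S -> B dog B]
zero zero red zero south dog zero B dog B south ⇒ zero zero red zero south dog zero dog dog B south   [B -> dog]
zero zero red zero south dog zero dog dog B south ⇒ zero zero red zero south dog zero dog dog V south south   [B -> V south]
zero zero red zero south dog zero dog dog V south south ⇒ zero zero red zero south dog zero dog dog red south south   [V -> red]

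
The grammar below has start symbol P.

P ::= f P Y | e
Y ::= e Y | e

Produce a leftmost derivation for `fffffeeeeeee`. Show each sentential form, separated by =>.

P => fPY => ffPYY => fffPYYY => ffffPYYYY => fffffPYYYYY => fffffeYYYYY => fffffeeYYYYY => fffffeeeYYYY => fffffeeeeYYY => fffffeeeeeYY => fffffeeeeeeY => fffffeeeeeee

P => fPY   [P ::= f P Y]
fPY => ffPYY   [P ::= f P Y]
ffPYY => fffPYYY   [P ::= f P Y]
fffPYYY => ffffPYYYY   [P ::= f P Y]
ffffPYYYY => fffffPYYYYY   [P ::= f P Y]
fffffPYYYYY => fffffeYYYYY   [P ::= e]
fffffeYYYYY => fffffeeYYYYY   [Y ::= e Y]
fffffeeYYYYY => fffffeeeYYYY   [Y ::= e]
fffffeeeYYYY => fffffeeeeYYY   [Y ::= e]
fffffeeeeYYY => fffffeeeeeYY   [Y ::= e]
fffffeeeeeYY => fffffeeeeeeY   [Y ::= e]
fffffeeeeeeY => fffffeeeeeee   [Y ::= e]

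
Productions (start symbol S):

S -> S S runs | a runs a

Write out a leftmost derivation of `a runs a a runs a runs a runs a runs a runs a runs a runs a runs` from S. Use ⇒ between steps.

S ⇒ S S runs ⇒ S S runs S runs ⇒ S S runs S runs S runs ⇒ S S runs S runs S runs S runs ⇒ a runs a S runs S runs S runs S runs ⇒ a runs a a runs a runs S runs S runs S runs ⇒ a runs a a runs a runs a runs a runs S runs S runs ⇒ a runs a a runs a runs a runs a runs a runs a runs S runs ⇒ a runs a a runs a runs a runs a runs a runs a runs a runs a runs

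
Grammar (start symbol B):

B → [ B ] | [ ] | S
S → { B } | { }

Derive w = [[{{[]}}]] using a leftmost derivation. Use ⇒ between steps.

B⇒[B]⇒[[B]]⇒[[S]]⇒[[{B}]]⇒[[{S}]]⇒[[{{B}}]]⇒[[{{[]}}]]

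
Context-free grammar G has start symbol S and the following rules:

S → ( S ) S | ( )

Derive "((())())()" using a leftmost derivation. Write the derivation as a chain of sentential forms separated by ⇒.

S ⇒ (S)S ⇒ ((S)S)S ⇒ ((())S)S ⇒ ((())())S ⇒ ((())())()

S ⇒ (S)S   [S → ( S ) S]
(S)S ⇒ ((S)S)S   [S → ( S ) S]
((S)S)S ⇒ ((())S)S   [S → ( )]
((())S)S ⇒ ((())())S   [S → ( )]
((())())S ⇒ ((())())()   [S → ( )]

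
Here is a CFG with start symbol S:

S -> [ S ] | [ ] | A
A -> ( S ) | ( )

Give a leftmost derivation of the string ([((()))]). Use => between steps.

S => A => (S) => ([S]) => ([A]) => ([(S)]) => ([(A)]) => ([((S))]) => ([((A))]) => ([((()))])

S => A   [S -> A]
A => (S)   [A -> ( S )]
(S) => ([S])   [S -> [ S ]]
([S]) => ([A])   [S -> A]
([A]) => ([(S)])   [A -> ( S )]
([(S)]) => ([(A)])   [S -> A]
([(A)]) => ([((S))])   [A -> ( S )]
([((S))]) => ([((A))])   [S -> A]
([((A))]) => ([((()))])   [A -> ( )]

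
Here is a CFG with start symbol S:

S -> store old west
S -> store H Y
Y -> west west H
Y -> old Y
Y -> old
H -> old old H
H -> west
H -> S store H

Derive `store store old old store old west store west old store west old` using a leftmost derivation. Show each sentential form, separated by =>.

S => store H Y => store S store H Y => store store H Y store H Y => store store old old H Y store H Y => store store old old S store H Y store H Y => store store old old store old west store H Y store H Y => store store old old store old west store west Y store H Y => store store old old store old west store west old store H Y => store store old old store old west store west old store west Y => store store old old store old west store west old store west old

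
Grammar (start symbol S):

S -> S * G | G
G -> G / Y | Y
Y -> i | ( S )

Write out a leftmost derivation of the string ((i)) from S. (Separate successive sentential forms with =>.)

S => G => Y => (S) => (G) => (Y) => ((S)) => ((G)) => ((Y)) => ((i))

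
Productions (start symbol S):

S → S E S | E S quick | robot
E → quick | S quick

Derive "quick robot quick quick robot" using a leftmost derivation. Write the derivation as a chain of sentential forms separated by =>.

S => S E S => E S quick E S => quick S quick E S => quick robot quick E S => quick robot quick quick S => quick robot quick quick robot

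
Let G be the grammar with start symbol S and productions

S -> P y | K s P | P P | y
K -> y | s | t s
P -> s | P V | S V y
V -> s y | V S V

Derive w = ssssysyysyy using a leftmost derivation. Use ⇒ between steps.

S ⇒ KsP ⇒ ssP ⇒ ssSVy ⇒ ssPPVy ⇒ sssPVy ⇒ sssSVyVy ⇒ sssPyVyVy ⇒ ssssyVyVy ⇒ ssssysyyVy ⇒ ssssysyysyy

S ⇒ KsP   [S -> K s P]
KsP ⇒ ssP   [K -> s]
ssP ⇒ ssSVy   [P -> S V y]
ssSVy ⇒ ssPPVy   [S -> P P]
ssPPVy ⇒ sssPVy   [P -> s]
sssPVy ⇒ sssSVyVy   [P -> S V y]
sssSVyVy ⇒ sssPyVyVy   [S -> P y]
sssPyVyVy ⇒ ssssyVyVy   [P -> s]
ssssyVyVy ⇒ ssssysyyVy   [V -> s y]
ssssysyyVy ⇒ ssssysyysyy   [V -> s y]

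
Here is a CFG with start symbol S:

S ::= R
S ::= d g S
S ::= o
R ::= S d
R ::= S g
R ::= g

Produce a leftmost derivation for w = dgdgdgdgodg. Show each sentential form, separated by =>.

S=>R=>Sg=>dgSg=>dgRg=>dgSdg=>dgdgSdg=>dgdgdgSdg=>dgdgdgdgSdg=>dgdgdgdgodg

S => R   [S ::= R]
R => Sg   [R ::= S g]
Sg => dgSg   [S ::= d g S]
dgSg => dgRg   [S ::= R]
dgRg => dgSdg   [R ::= S d]
dgSdg => dgdgSdg   [S ::= d g S]
dgdgSdg => dgdgdgSdg   [S ::= d g S]
dgdgdgSdg => dgdgdgdgSdg   [S ::= d g S]
dgdgdgdgSdg => dgdgdgdgodg   [S ::= o]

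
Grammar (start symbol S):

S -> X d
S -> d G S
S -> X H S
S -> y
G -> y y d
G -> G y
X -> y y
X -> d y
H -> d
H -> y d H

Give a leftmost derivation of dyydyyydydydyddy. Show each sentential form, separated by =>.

S => dGS => dyydS => dyydXHS => dyydyyHS => dyydyyydHS => dyydyyydydHS => dyydyyydydydHS => dyydyyydydydydHS => dyydyyydydydyddS => dyydyyydydydyddy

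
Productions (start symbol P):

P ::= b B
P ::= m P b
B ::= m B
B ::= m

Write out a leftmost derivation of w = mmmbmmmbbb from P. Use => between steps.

P => mPb => mmPbb => mmmPbbb => mmmbBbbb => mmmbmBbbb => mmmbmmBbbb => mmmbmmmbbb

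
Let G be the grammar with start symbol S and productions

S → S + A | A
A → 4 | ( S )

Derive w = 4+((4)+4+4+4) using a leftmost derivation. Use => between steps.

S => S+A => A+A => 4+A => 4+(S) => 4+(S+A) => 4+(S+A+A) => 4+(S+A+A+A) => 4+(A+A+A+A) => 4+((S)+A+A+A) => 4+((A)+A+A+A) => 4+((4)+A+A+A) => 4+((4)+4+A+A) => 4+((4)+4+4+A) => 4+((4)+4+4+4)

S => S+A   [S → S + A]
S+A => A+A   [S → A]
A+A => 4+A   [A → 4]
4+A => 4+(S)   [A → ( S )]
4+(S) => 4+(S+A)   [S → S + A]
4+(S+A) => 4+(S+A+A)   [S → S + A]
4+(S+A+A) => 4+(S+A+A+A)   [S → S + A]
4+(S+A+A+A) => 4+(A+A+A+A)   [S → A]
4+(A+A+A+A) => 4+((S)+A+A+A)   [A → ( S )]
4+((S)+A+A+A) => 4+((A)+A+A+A)   [S → A]
4+((A)+A+A+A) => 4+((4)+A+A+A)   [A → 4]
4+((4)+A+A+A) => 4+((4)+4+A+A)   [A → 4]
4+((4)+4+A+A) => 4+((4)+4+4+A)   [A → 4]
4+((4)+4+4+A) => 4+((4)+4+4+4)   [A → 4]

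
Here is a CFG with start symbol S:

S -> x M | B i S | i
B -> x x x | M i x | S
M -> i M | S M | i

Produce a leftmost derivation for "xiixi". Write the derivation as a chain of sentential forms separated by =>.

S=>BiS=>SiS=>xMiS=>xiiS=>xiixM=>xiixi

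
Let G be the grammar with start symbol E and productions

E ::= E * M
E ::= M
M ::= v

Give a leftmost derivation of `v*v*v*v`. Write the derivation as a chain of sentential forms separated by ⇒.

E ⇒ E*M ⇒ E*M*M ⇒ E*M*M*M ⇒ M*M*M*M ⇒ v*M*M*M ⇒ v*v*M*M ⇒ v*v*v*M ⇒ v*v*v*v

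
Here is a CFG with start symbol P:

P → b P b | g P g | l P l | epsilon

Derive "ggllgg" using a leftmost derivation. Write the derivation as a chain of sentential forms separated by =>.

P => gPg   [P → g P g]
gPg => ggPgg   [P → g P g]
ggPgg => gglPlgg   [P → l P l]
gglPlgg => ggllgg   [P → epsilon]

P=>gPg=>ggPgg=>gglPlgg=>ggllgg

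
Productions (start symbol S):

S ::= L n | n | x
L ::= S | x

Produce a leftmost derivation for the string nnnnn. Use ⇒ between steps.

S ⇒ Ln   [S ::= L n]
Ln ⇒ Sn   [L ::= S]
Sn ⇒ Lnn   [S ::= L n]
Lnn ⇒ Snn   [L ::= S]
Snn ⇒ Lnnn   [S ::= L n]
Lnnn ⇒ Snnn   [L ::= S]
Snnn ⇒ Lnnnn   [S ::= L n]
Lnnnn ⇒ Snnnn   [L ::= S]
Snnnn ⇒ nnnnn   [S ::= n]

S ⇒ Ln ⇒ Sn ⇒ Lnn ⇒ Snn ⇒ Lnnn ⇒ Snnn ⇒ Lnnnn ⇒ Snnnn ⇒ nnnnn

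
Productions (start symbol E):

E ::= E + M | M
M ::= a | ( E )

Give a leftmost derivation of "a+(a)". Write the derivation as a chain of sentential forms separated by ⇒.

E ⇒ E+M   [E ::= E + M]
E+M ⇒ M+M   [E ::= M]
M+M ⇒ a+M   [M ::= a]
a+M ⇒ a+(E)   [M ::= ( E )]
a+(E) ⇒ a+(M)   [E ::= M]
a+(M) ⇒ a+(a)   [M ::= a]

E ⇒ E+M ⇒ M+M ⇒ a+M ⇒ a+(E) ⇒ a+(M) ⇒ a+(a)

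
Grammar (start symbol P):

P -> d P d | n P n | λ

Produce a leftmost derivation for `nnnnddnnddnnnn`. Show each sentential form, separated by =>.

P => nPn => nnPnn => nnnPnnn => nnnnPnnnn => nnnndPdnnnn => nnnnddPddnnnn => nnnnddnPnddnnnn => nnnnddnnddnnnn

P => nPn   [P -> n P n]
nPn => nnPnn   [P -> n P n]
nnPnn => nnnPnnn   [P -> n P n]
nnnPnnn => nnnnPnnnn   [P -> n P n]
nnnnPnnnn => nnnndPdnnnn   [P -> d P d]
nnnndPdnnnn => nnnnddPddnnnn   [P -> d P d]
nnnnddPddnnnn => nnnnddnPnddnnnn   [P -> n P n]
nnnnddnPnddnnnn => nnnnddnnddnnnn   [P -> λ]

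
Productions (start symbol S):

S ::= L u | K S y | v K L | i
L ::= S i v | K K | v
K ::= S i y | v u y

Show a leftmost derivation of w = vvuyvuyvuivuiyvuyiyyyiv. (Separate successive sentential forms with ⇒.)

S ⇒ vKL ⇒ vvuyL ⇒ vvuySiv ⇒ vvuyKSyiv ⇒ vvuyvuySyiv ⇒ vvuyvuyKSyyiv ⇒ vvuyvuySiySyyiv ⇒ vvuyvuyLuiySyyiv ⇒ vvuyvuySivuiySyyiv ⇒ vvuyvuyLuivuiySyyiv ⇒ vvuyvuyvuivuiySyyiv ⇒ vvuyvuyvuivuiyKSyyyiv ⇒ vvuyvuyvuivuiyvuySyyyiv ⇒ vvuyvuyvuivuiyvuyiyyyiv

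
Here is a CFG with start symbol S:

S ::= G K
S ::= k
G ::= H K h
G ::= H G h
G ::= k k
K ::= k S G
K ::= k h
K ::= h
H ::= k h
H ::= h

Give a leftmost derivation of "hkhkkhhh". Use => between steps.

S => GK => HGhK => hGhK => hHGhhK => hkhGhhK => hkhkkhhK => hkhkkhhh

S => GK   [S ::= G K]
GK => HGhK   [G ::= H G h]
HGhK => hGhK   [H ::= h]
hGhK => hHGhhK   [G ::= H G h]
hHGhhK => hkhGhhK   [H ::= k h]
hkhGhhK => hkhkkhhK   [G ::= k k]
hkhkkhhK => hkhkkhhh   [K ::= h]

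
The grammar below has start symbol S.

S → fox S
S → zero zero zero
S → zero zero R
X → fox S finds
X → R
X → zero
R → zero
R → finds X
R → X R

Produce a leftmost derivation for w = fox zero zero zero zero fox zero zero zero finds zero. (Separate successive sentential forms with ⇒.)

S ⇒ fox S ⇒ fox zero zero R ⇒ fox zero zero X R ⇒ fox zero zero R R ⇒ fox zero zero zero R ⇒ fox zero zero zero X R ⇒ fox zero zero zero zero R ⇒ fox zero zero zero zero X R ⇒ fox zero zero zero zero fox S finds R ⇒ fox zero zero zero zero fox zero zero R finds R ⇒ fox zero zero zero zero fox zero zero zero finds R ⇒ fox zero zero zero zero fox zero zero zero finds zero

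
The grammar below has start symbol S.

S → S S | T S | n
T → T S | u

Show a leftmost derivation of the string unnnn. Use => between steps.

S=>SS=>TSS=>TSSS=>TSSSS=>uSSSS=>unSSS=>unnSS=>unnnS=>unnnn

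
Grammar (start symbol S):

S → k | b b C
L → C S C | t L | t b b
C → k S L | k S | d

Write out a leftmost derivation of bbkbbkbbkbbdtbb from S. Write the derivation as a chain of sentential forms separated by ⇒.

S ⇒ bbC   [S → b b C]
bbC ⇒ bbkS   [C → k S]
bbkS ⇒ bbkbbC   [S → b b C]
bbkbbC ⇒ bbkbbkS   [C → k S]
bbkbbkS ⇒ bbkbbkbbC   [S → b b C]
bbkbbkbbC ⇒ bbkbbkbbkSL   [C → k S L]
bbkbbkbbkSL ⇒ bbkbbkbbkbbCL   [S → b b C]
bbkbbkbbkbbCL ⇒ bbkbbkbbkbbdL   [C → d]
bbkbbkbbkbbdL ⇒ bbkbbkbbkbbdtbb   [L → t b b]

S ⇒ bbC ⇒ bbkS ⇒ bbkbbC ⇒ bbkbbkS ⇒ bbkbbkbbC ⇒ bbkbbkbbkSL ⇒ bbkbbkbbkbbCL ⇒ bbkbbkbbkbbdL ⇒ bbkbbkbbkbbdtbb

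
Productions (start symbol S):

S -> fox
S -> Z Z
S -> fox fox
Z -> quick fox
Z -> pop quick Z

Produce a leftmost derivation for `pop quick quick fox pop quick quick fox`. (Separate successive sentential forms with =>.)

S => Z Z => pop quick Z Z => pop quick quick fox Z => pop quick quick fox pop quick Z => pop quick quick fox pop quick quick fox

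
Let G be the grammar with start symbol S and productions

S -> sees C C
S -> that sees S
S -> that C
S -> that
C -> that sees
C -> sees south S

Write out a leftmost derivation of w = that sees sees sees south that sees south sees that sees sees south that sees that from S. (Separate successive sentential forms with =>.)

S => that sees S   [S -> that sees S]
that sees S => that sees sees C C   [S -> sees C C]
that sees sees C C => that sees sees sees south S C   [C -> sees south S]
that sees sees sees south S C => that sees sees sees south that C   [S -> that]
that sees sees sees south that C => that sees sees sees south that sees south S   [C -> sees south S]
that sees sees sees south that sees south S => that sees sees sees south that sees south sees C C   [S -> sees C C]
that sees sees sees south that sees south sees C C => that sees sees sees south that sees south sees that sees C   [C -> that sees]
that sees sees sees south that sees south sees that sees C => that sees sees sees south that sees south sees that sees sees south S   [C -> sees south S]
that sees sees sees south that sees south sees that sees sees south S => that sees sees sees south that sees south sees that sees sees south that sees S   [S -> that sees S]
that sees sees sees south that sees south sees that sees sees south that sees S => that sees sees sees south that sees south sees that sees sees south that sees that   [S -> that]

S => that sees S => that sees sees C C => that sees sees sees south S C => that sees sees sees south that C => that sees sees sees south that sees south S => that sees sees sees south that sees south sees C C => that sees sees sees south that sees south sees that sees C => that sees sees sees south that sees south sees that sees sees south S => that sees sees sees south that sees south sees that sees sees south that sees S => that sees sees sees south that sees south sees that sees sees south that sees that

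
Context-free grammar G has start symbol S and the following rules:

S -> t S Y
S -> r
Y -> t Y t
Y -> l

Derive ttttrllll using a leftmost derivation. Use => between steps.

S => tSY => ttSYY => tttSYYY => ttttSYYYY => ttttrYYYY => ttttrlYYY => ttttrllYY => ttttrlllY => ttttrllll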